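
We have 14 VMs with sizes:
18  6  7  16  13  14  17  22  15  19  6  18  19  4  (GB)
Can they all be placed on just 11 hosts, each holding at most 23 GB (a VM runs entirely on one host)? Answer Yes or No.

A valid assignment using 10 hosts:
  host 1: 22 = 22
  host 2: 19 + 4 = 23
  host 3: 19 = 19
  host 4: 18 = 18
  host 5: 18 = 18
  host 6: 17 + 6 = 23
  host 7: 16 + 7 = 23
  host 8: 15 + 6 = 21
  host 9: 14 = 14
  host 10: 13 = 13
That uses only 10 ≤ 11, so 11 hosts are enough.

Yes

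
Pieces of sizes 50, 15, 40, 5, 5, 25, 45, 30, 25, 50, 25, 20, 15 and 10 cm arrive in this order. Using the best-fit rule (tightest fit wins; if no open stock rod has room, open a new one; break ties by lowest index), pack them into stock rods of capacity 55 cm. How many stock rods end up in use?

7

  50 → stock rod 1 (new)  [load 50/55]
  15 → stock rod 2 (new)  [load 15/55]
  40 → stock rod 2  [load 55/55]
  5 → stock rod 1  [load 55/55]
  5 → stock rod 3 (new)  [load 5/55]
  25 → stock rod 3  [load 30/55]
  45 → stock rod 4 (new)  [load 45/55]
  30 → stock rod 5 (new)  [load 30/55]
  25 → stock rod 3  [load 55/55]
  50 → stock rod 6 (new)  [load 50/55]
  25 → stock rod 5  [load 55/55]
  20 → stock rod 7 (new)  [load 20/55]
  15 → stock rod 7  [load 35/55]
  10 → stock rod 4  [load 55/55]
7 stock rods opened.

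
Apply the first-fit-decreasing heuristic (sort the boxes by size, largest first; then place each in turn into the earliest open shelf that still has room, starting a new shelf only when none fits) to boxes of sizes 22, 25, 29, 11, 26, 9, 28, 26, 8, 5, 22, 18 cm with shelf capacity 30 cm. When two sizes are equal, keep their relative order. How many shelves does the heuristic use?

9

Sorted descending: 29, 28, 26, 26, 25, 22, 22, 18, 11, 9, 8, 5.
  29 → shelf 1 (new)  [load 29/30]
  28 → shelf 2 (new)  [load 28/30]
  26 → shelf 3 (new)  [load 26/30]
  26 → shelf 4 (new)  [load 26/30]
  25 → shelf 5 (new)  [load 25/30]
  22 → shelf 6 (new)  [load 22/30]
  22 → shelf 7 (new)  [load 22/30]
  18 → shelf 8 (new)  [load 18/30]
  11 → shelf 8  [load 29/30]
  9 → shelf 9 (new)  [load 9/30]
  8 → shelf 6  [load 30/30]
  5 → shelf 5  [load 30/30]
9 shelves opened.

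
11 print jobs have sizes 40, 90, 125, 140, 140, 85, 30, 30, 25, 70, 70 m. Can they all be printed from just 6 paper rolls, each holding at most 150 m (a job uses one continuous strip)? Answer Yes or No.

Yes

A valid assignment using 6 paper rolls:
  roll 1: 140 = 140
  roll 2: 140 = 140
  roll 3: 125 + 25 = 150
  roll 4: 90 + 40 = 130
  roll 5: 85 + 30 + 30 = 145
  roll 6: 70 + 70 = 140
Every load is within 150 m, so 6 paper rolls suffice.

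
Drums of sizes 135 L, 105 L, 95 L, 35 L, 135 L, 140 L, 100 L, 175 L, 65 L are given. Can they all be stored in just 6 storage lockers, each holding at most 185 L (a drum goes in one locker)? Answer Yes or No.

No

Total = 985 L; ⌈985/185⌉ = 6.
7 drums each exceed half the capacity and cannot share a locker, forcing at least 7 storage lockers.
At least 7 storage lockers are required, but only 6 are allowed.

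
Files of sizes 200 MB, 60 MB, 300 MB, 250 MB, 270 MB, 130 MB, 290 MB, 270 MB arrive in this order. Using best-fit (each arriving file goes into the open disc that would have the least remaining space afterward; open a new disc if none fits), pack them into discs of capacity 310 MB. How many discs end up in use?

7

  200 → disc 1 (new)  [load 200/310]
  60 → disc 1  [load 260/310]
  300 → disc 2 (new)  [load 300/310]
  250 → disc 3 (new)  [load 250/310]
  270 → disc 4 (new)  [load 270/310]
  130 → disc 5 (new)  [load 130/310]
  290 → disc 6 (new)  [load 290/310]
  270 → disc 7 (new)  [load 270/310]
7 discs opened.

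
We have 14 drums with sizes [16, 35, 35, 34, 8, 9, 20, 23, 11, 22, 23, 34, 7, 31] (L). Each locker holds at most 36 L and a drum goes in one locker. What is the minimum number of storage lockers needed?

Total = 35 + 35 + 34 + 34 + 31 + 23 + 23 + 22 + 20 + 16 + 11 + 9 + 8 + 7 = 308 L.
Lower bound: ⌈308/36⌉ = 9 storage lockers.
A packing using 10 storage lockers:
  locker 1: 35 = 35
  locker 2: 35 = 35
  locker 3: 34 = 34
  locker 4: 34 = 34
  locker 5: 31 = 31
  locker 6: 23 + 11 = 34
  locker 7: 23 + 9 = 32
  locker 8: 22 + 8 = 30
  locker 9: 20 + 16 = 36
  locker 10: 7 = 7
No arrangement into 9 storage lockers stays within capacity, so 10 is optimal.

10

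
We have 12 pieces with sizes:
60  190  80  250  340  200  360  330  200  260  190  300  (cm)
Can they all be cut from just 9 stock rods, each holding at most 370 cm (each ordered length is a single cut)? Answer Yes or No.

Total = 2760 cm; ⌈2760/370⌉ = 8.
10 pieces each exceed half the capacity and cannot share a stock rod, forcing at least 10 stock rods.
At least 10 stock rods are required, but only 9 are allowed.

No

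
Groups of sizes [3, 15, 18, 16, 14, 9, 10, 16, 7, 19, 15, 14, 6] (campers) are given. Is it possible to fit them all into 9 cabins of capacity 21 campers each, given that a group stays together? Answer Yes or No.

A valid assignment using 9 cabins:
  cabin 1: 19 = 19
  cabin 2: 18 + 3 = 21
  cabin 3: 16 = 16
  cabin 4: 16 = 16
  cabin 5: 15 + 6 = 21
  cabin 6: 15 = 15
  cabin 7: 14 + 7 = 21
  cabin 8: 14 = 14
  cabin 9: 10 + 9 = 19
Every load is within 21 campers, so 9 cabins suffice.

Yes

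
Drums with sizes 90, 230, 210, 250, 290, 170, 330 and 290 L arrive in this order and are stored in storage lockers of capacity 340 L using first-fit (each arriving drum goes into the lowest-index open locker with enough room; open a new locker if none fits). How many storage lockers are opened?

7

  90 → locker 1 (new)  [load 90/340]
  230 → locker 1  [load 320/340]
  210 → locker 2 (new)  [load 210/340]
  250 → locker 3 (new)  [load 250/340]
  290 → locker 4 (new)  [load 290/340]
  170 → locker 5 (new)  [load 170/340]
  330 → locker 6 (new)  [load 330/340]
  290 → locker 7 (new)  [load 290/340]
7 storage lockers opened.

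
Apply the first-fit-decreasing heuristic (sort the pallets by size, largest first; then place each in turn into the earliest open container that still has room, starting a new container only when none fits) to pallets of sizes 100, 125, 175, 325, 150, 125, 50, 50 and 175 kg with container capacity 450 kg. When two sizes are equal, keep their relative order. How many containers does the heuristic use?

Sorted descending: 325, 175, 175, 150, 125, 125, 100, 50, 50.
  325 → container 1 (new)  [load 325/450]
  175 → container 2 (new)  [load 175/450]
  175 → container 2  [load 350/450]
  150 → container 3 (new)  [load 150/450]
  125 → container 1  [load 450/450]
  125 → container 3  [load 275/450]
  100 → container 2  [load 450/450]
  50 → container 3  [load 325/450]
  50 → container 3  [load 375/450]
3 containers opened.

3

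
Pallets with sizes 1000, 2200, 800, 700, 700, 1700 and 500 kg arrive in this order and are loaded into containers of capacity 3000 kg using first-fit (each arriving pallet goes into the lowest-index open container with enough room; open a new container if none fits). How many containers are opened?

  1000 → container 1 (new)  [load 1000/3000]
  2200 → container 2 (new)  [load 2200/3000]
  800 → container 1  [load 1800/3000]
  700 → container 1  [load 2500/3000]
  700 → container 2  [load 2900/3000]
  1700 → container 3 (new)  [load 1700/3000]
  500 → container 1  [load 3000/3000]
3 containers opened.

3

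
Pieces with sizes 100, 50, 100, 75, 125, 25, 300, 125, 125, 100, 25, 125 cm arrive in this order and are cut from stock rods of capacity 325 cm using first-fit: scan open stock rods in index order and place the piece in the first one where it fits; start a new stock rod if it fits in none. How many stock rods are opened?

  100 → stock rod 1 (new)  [load 100/325]
  50 → stock rod 1  [load 150/325]
  100 → stock rod 1  [load 250/325]
  75 → stock rod 1  [load 325/325]
  125 → stock rod 2 (new)  [load 125/325]
  25 → stock rod 2  [load 150/325]
  300 → stock rod 3 (new)  [load 300/325]
  125 → stock rod 2  [load 275/325]
  125 → stock rod 4 (new)  [load 125/325]
  100 → stock rod 4  [load 225/325]
  25 → stock rod 2  [load 300/325]
  125 → stock rod 5 (new)  [load 125/325]
5 stock rods opened.

5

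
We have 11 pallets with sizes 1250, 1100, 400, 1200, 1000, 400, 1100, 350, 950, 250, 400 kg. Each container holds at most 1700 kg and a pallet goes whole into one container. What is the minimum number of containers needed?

Total = 1250 + 1200 + 1100 + 1100 + 1000 + 950 + 400 + 400 + 400 + 350 + 250 = 8400 kg.
Lower bound: ⌈8400/1700⌉ = 5 containers.
Also, 6 pallets each exceed 850 kg, and no two of those can share a container, so at least 6 containers are needed.
A packing using 6 containers:
  container 1: 1250 + 400 = 1650
  container 2: 1200 + 400 = 1600
  container 3: 1100 + 400 = 1500
  container 4: 1100 + 350 + 250 = 1700
  container 5: 1000 = 1000
  container 6: 950 = 950
This matches the lower bound, so 6 is optimal.

6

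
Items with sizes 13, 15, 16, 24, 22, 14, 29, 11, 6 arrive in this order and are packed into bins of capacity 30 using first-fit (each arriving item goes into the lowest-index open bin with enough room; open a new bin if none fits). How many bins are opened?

  13 → bin 1 (new)  [load 13/30]
  15 → bin 1  [load 28/30]
  16 → bin 2 (new)  [load 16/30]
  24 → bin 3 (new)  [load 24/30]
  22 → bin 4 (new)  [load 22/30]
  14 → bin 2  [load 30/30]
  29 → bin 5 (new)  [load 29/30]
  11 → bin 6 (new)  [load 11/30]
  6 → bin 3  [load 30/30]
6 bins opened.

6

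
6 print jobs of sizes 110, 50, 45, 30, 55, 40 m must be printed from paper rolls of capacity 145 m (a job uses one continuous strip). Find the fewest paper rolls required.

Total = 110 + 55 + 50 + 45 + 40 + 30 = 330 m.
Lower bound: ⌈330/145⌉ = 3 paper rolls.
A packing using 3 paper rolls:
  roll 1: 110 + 30 = 140
  roll 2: 55 + 50 + 40 = 145
  roll 3: 45 = 45
This matches the lower bound, so 3 is optimal.

3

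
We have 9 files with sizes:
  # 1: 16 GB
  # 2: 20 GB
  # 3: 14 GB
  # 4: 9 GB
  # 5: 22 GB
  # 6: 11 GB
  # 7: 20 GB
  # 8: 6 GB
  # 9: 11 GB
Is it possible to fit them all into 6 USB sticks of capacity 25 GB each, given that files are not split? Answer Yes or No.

Yes

A valid assignment using 6 USB sticks:
  USB stick 1: 22 = 22
  USB stick 2: 20 = 20
  USB stick 3: 20 = 20
  USB stick 4: 16 + 9 = 25
  USB stick 5: 14 + 11 = 25
  USB stick 6: 11 + 6 = 17
Every load is within 25 GB, so 6 USB sticks suffice.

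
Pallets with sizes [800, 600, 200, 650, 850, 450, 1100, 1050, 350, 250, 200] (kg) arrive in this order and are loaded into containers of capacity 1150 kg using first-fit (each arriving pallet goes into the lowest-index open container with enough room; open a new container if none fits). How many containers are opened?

7

  800 → container 1 (new)  [load 800/1150]
  600 → container 2 (new)  [load 600/1150]
  200 → container 1  [load 1000/1150]
  650 → container 3 (new)  [load 650/1150]
  850 → container 4 (new)  [load 850/1150]
  450 → container 2  [load 1050/1150]
  1100 → container 5 (new)  [load 1100/1150]
  1050 → container 6 (new)  [load 1050/1150]
  350 → container 3  [load 1000/1150]
  250 → container 4  [load 1100/1150]
  200 → container 7 (new)  [load 200/1150]
7 containers opened.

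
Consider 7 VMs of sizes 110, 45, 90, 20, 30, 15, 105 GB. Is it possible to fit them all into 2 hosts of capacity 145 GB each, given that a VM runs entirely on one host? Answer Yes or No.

No

Total = 415 GB; ⌈415/145⌉ = 3.
At least 3 hosts are required, but only 2 are allowed.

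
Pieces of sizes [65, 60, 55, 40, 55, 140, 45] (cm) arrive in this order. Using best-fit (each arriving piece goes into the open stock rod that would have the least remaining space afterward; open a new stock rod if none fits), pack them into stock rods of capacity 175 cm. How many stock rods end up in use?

3

  65 → stock rod 1 (new)  [load 65/175]
  60 → stock rod 1  [load 125/175]
  55 → stock rod 2 (new)  [load 55/175]
  40 → stock rod 1  [load 165/175]
  55 → stock rod 2  [load 110/175]
  140 → stock rod 3 (new)  [load 140/175]
  45 → stock rod 2  [load 155/175]
3 stock rods opened.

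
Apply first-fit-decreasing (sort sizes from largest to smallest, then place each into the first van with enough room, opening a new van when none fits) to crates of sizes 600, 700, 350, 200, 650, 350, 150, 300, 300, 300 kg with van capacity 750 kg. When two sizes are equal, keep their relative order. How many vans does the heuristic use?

Sorted descending: 700, 650, 600, 350, 350, 300, 300, 300, 200, 150.
  700 → van 1 (new)  [load 700/750]
  650 → van 2 (new)  [load 650/750]
  600 → van 3 (new)  [load 600/750]
  350 → van 4 (new)  [load 350/750]
  350 → van 4  [load 700/750]
  300 → van 5 (new)  [load 300/750]
  300 → van 5  [load 600/750]
  300 → van 6 (new)  [load 300/750]
  200 → van 6  [load 500/750]
  150 → van 3  [load 750/750]
6 vans opened.

6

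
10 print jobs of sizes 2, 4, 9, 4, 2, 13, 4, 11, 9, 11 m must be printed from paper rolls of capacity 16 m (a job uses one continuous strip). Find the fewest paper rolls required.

Total = 13 + 11 + 11 + 9 + 9 + 4 + 4 + 4 + 2 + 2 = 69 m.
Lower bound: ⌈69/16⌉ = 5 paper rolls.
A packing using 5 paper rolls:
  roll 1: 13 + 2 = 15
  roll 2: 11 + 4 = 15
  roll 3: 11 + 4 = 15
  roll 4: 9 + 4 + 2 = 15
  roll 5: 9 = 9
This matches the lower bound, so 5 is optimal.

5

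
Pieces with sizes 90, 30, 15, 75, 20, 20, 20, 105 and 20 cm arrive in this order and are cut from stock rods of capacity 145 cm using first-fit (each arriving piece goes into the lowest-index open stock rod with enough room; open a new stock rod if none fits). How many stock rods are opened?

3

  90 → stock rod 1 (new)  [load 90/145]
  30 → stock rod 1  [load 120/145]
  15 → stock rod 1  [load 135/145]
  75 → stock rod 2 (new)  [load 75/145]
  20 → stock rod 2  [load 95/145]
  20 → stock rod 2  [load 115/145]
  20 → stock rod 2  [load 135/145]
  105 → stock rod 3 (new)  [load 105/145]
  20 → stock rod 3  [load 125/145]
3 stock rods opened.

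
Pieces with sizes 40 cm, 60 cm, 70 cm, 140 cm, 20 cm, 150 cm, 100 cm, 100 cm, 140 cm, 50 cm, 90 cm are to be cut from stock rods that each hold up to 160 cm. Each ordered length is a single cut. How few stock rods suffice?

Total = 150 + 140 + 140 + 100 + 100 + 90 + 70 + 60 + 50 + 40 + 20 = 960 cm.
Lower bound: ⌈960/160⌉ = 6 stock rods.
A packing using 7 stock rods:
  stock rod 1: 150 = 150
  stock rod 2: 140 + 20 = 160
  stock rod 3: 140 = 140
  stock rod 4: 100 + 60 = 160
  stock rod 5: 100 + 50 = 150
  stock rod 6: 90 + 70 = 160
  stock rod 7: 40 = 40
No arrangement into 6 stock rods stays within capacity, so 7 is optimal.

7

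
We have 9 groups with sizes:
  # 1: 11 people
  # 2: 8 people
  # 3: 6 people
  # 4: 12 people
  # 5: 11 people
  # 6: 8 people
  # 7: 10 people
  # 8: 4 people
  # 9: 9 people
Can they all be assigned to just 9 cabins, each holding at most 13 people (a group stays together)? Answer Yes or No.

Yes

A valid assignment using 8 cabins:
  cabin 1: 12 = 12
  cabin 2: 11 = 11
  cabin 3: 11 = 11
  cabin 4: 10 = 10
  cabin 5: 9 + 4 = 13
  cabin 6: 8 = 8
  cabin 7: 8 = 8
  cabin 8: 6 = 6
That uses only 8 ≤ 9, so 9 cabins are enough.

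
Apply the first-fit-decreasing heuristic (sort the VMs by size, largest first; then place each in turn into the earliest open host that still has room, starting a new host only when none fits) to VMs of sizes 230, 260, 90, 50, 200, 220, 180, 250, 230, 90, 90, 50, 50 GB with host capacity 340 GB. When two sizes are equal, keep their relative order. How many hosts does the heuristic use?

Sorted descending: 260, 250, 230, 230, 220, 200, 180, 90, 90, 90, 50, 50, 50.
  260 → host 1 (new)  [load 260/340]
  250 → host 2 (new)  [load 250/340]
  230 → host 3 (new)  [load 230/340]
  230 → host 4 (new)  [load 230/340]
  220 → host 5 (new)  [load 220/340]
  200 → host 6 (new)  [load 200/340]
  180 → host 7 (new)  [load 180/340]
  90 → host 2  [load 340/340]
  90 → host 3  [load 320/340]
  90 → host 4  [load 320/340]
  50 → host 1  [load 310/340]
  50 → host 5  [load 270/340]
  50 → host 5  [load 320/340]
7 hosts opened.

7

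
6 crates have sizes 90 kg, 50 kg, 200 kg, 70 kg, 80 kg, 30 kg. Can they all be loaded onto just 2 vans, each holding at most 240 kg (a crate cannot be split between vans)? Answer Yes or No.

No

Total = 520 kg; ⌈520/240⌉ = 3.
At least 3 vans are required, but only 2 are allowed.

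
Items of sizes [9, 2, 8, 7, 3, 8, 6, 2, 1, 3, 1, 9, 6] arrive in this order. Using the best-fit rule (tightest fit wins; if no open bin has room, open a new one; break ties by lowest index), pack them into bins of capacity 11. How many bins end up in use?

7

  9 → bin 1 (new)  [load 9/11]
  2 → bin 1  [load 11/11]
  8 → bin 2 (new)  [load 8/11]
  7 → bin 3 (new)  [load 7/11]
  3 → bin 2  [load 11/11]
  8 → bin 4 (new)  [load 8/11]
  6 → bin 5 (new)  [load 6/11]
  2 → bin 4  [load 10/11]
  1 → bin 4  [load 11/11]
  3 → bin 3  [load 10/11]
  1 → bin 3  [load 11/11]
  9 → bin 6 (new)  [load 9/11]
  6 → bin 7 (new)  [load 6/11]
7 bins opened.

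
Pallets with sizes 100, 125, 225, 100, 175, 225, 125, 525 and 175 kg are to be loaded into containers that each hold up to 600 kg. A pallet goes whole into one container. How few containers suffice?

Total = 525 + 225 + 225 + 175 + 175 + 125 + 125 + 100 + 100 = 1775 kg.
Lower bound: ⌈1775/600⌉ = 3 containers.
A packing using 4 containers:
  container 1: 525 = 525
  container 2: 225 + 225 + 125 = 575
  container 3: 175 + 175 + 125 + 100 = 575
  container 4: 100 = 100
No arrangement into 3 containers stays within capacity, so 4 is optimal.

4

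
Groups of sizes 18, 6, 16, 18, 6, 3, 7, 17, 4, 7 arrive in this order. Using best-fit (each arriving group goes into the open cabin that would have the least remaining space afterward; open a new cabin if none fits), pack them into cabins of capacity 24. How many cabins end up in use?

  18 → cabin 1 (new)  [load 18/24]
  6 → cabin 1  [load 24/24]
  16 → cabin 2 (new)  [load 16/24]
  18 → cabin 3 (new)  [load 18/24]
  6 → cabin 3  [load 24/24]
  3 → cabin 2  [load 19/24]
  7 → cabin 4 (new)  [load 7/24]
  17 → cabin 4  [load 24/24]
  4 → cabin 2  [load 23/24]
  7 → cabin 5 (new)  [load 7/24]
5 cabins opened.

5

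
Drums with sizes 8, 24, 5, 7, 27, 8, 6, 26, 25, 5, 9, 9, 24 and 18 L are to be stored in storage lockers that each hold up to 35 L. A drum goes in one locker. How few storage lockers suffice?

Total = 27 + 26 + 25 + 24 + 24 + 18 + 9 + 9 + 8 + 8 + 7 + 6 + 5 + 5 = 201 L.
Lower bound: ⌈201/35⌉ = 6 storage lockers.
A packing using 6 storage lockers:
  locker 1: 27 + 8 = 35
  locker 2: 26 + 9 = 35
  locker 3: 25 + 9 = 34
  locker 4: 24 + 8 = 32
  locker 5: 24 + 7 = 31
  locker 6: 18 + 6 + 5 + 5 = 34
This matches the lower bound, so 6 is optimal.

6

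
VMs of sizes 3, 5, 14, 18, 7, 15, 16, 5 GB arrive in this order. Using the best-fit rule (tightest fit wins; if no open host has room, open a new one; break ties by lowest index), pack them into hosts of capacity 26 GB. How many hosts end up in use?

  3 → host 1 (new)  [load 3/26]
  5 → host 1  [load 8/26]
  14 → host 1  [load 22/26]
  18 → host 2 (new)  [load 18/26]
  7 → host 2  [load 25/26]
  15 → host 3 (new)  [load 15/26]
  16 → host 4 (new)  [load 16/26]
  5 → host 4  [load 21/26]
4 hosts opened.

4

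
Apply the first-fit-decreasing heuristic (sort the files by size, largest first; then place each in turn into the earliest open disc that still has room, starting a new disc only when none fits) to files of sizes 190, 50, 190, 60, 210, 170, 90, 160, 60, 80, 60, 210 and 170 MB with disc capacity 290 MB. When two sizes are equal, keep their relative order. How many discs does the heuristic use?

7

Sorted descending: 210, 210, 190, 190, 170, 170, 160, 90, 80, 60, 60, 60, 50.
  210 → disc 1 (new)  [load 210/290]
  210 → disc 2 (new)  [load 210/290]
  190 → disc 3 (new)  [load 190/290]
  190 → disc 4 (new)  [load 190/290]
  170 → disc 5 (new)  [load 170/290]
  170 → disc 6 (new)  [load 170/290]
  160 → disc 7 (new)  [load 160/290]
  90 → disc 3  [load 280/290]
  80 → disc 1  [load 290/290]
  60 → disc 2  [load 270/290]
  60 → disc 4  [load 250/290]
  60 → disc 5  [load 230/290]
  50 → disc 5  [load 280/290]
7 discs opened.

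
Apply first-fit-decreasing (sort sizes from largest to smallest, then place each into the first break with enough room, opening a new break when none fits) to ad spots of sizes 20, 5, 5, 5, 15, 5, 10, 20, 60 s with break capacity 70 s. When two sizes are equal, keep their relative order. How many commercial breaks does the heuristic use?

3

Sorted descending: 60, 20, 20, 15, 10, 5, 5, 5, 5.
  60 → break 1 (new)  [load 60/70]
  20 → break 2 (new)  [load 20/70]
  20 → break 2  [load 40/70]
  15 → break 2  [load 55/70]
  10 → break 1  [load 70/70]
  5 → break 2  [load 60/70]
  5 → break 2  [load 65/70]
  5 → break 2  [load 70/70]
  5 → break 3 (new)  [load 5/70]
3 commercial breaks opened.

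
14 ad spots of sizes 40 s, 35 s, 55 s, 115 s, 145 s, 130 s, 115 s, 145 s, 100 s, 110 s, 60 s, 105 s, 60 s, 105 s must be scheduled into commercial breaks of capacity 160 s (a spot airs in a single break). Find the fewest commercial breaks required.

10

Total = 145 + 145 + 130 + 115 + 115 + 110 + 105 + 105 + 100 + 60 + 60 + 55 + 40 + 35 = 1320 s.
Lower bound: ⌈1320/160⌉ = 9 commercial breaks.
A packing using 10 commercial breaks:
  break 1: 145 = 145
  break 2: 145 = 145
  break 3: 130 = 130
  break 4: 115 + 40 = 155
  break 5: 115 + 35 = 150
  break 6: 110 = 110
  break 7: 105 + 55 = 160
  break 8: 105 = 105
  break 9: 100 + 60 = 160
  break 10: 60 = 60
No arrangement into 9 commercial breaks stays within capacity, so 10 is optimal.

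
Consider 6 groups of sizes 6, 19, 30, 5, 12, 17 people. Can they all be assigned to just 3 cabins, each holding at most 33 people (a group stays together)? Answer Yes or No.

A valid assignment using 3 cabins:
  cabin 1: 30 = 30
  cabin 2: 19 + 12 = 31
  cabin 3: 17 + 6 + 5 = 28
Every load is within 33 people, so 3 cabins suffice.

Yes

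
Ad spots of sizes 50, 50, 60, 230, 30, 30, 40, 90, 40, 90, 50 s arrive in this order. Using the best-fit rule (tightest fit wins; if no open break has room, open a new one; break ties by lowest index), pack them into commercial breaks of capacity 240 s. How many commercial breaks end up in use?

4

  50 → break 1 (new)  [load 50/240]
  50 → break 1  [load 100/240]
  60 → break 1  [load 160/240]
  230 → break 2 (new)  [load 230/240]
  30 → break 1  [load 190/240]
  30 → break 1  [load 220/240]
  40 → break 3 (new)  [load 40/240]
  90 → break 3  [load 130/240]
  40 → break 3  [load 170/240]
  90 → break 4 (new)  [load 90/240]
  50 → break 3  [load 220/240]
4 commercial breaks opened.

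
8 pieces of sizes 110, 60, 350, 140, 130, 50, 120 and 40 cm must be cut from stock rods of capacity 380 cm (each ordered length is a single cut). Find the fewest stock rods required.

3

Total = 350 + 140 + 130 + 120 + 110 + 60 + 50 + 40 = 1000 cm.
Lower bound: ⌈1000/380⌉ = 3 stock rods.
A packing using 3 stock rods:
  stock rod 1: 350 = 350
  stock rod 2: 140 + 130 + 110 = 380
  stock rod 3: 120 + 60 + 50 + 40 = 270
This matches the lower bound, so 3 is optimal.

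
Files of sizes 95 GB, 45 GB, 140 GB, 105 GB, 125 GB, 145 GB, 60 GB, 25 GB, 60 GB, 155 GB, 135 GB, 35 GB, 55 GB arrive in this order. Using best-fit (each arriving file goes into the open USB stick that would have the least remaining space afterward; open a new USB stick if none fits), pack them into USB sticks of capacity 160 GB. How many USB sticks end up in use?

8

  95 → USB stick 1 (new)  [load 95/160]
  45 → USB stick 1  [load 140/160]
  140 → USB stick 2 (new)  [load 140/160]
  105 → USB stick 3 (new)  [load 105/160]
  125 → USB stick 4 (new)  [load 125/160]
  145 → USB stick 5 (new)  [load 145/160]
  60 → USB stick 6 (new)  [load 60/160]
  25 → USB stick 4  [load 150/160]
  60 → USB stick 6  [load 120/160]
  155 → USB stick 7 (new)  [load 155/160]
  135 → USB stick 8 (new)  [load 135/160]
  35 → USB stick 6  [load 155/160]
  55 → USB stick 3  [load 160/160]
8 USB sticks opened.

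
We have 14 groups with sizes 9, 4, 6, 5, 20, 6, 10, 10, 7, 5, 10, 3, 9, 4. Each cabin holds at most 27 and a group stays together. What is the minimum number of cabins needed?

4

Total = 20 + 10 + 10 + 10 + 9 + 9 + 7 + 6 + 6 + 5 + 5 + 4 + 4 + 3 = 108.
Lower bound: ⌈108/27⌉ = 4 cabins.
A packing using 4 cabins:
  cabin 1: 20 + 7 = 27
  cabin 2: 10 + 10 + 4 + 3 = 27
  cabin 3: 10 + 6 + 6 + 5 = 27
  cabin 4: 9 + 9 + 5 + 4 = 27
This matches the lower bound, so 4 is optimal.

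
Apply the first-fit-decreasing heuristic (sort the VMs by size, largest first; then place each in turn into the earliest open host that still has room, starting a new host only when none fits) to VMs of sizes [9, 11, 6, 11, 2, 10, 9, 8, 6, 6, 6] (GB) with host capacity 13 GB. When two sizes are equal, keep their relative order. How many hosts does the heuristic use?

Sorted descending: 11, 11, 10, 9, 9, 8, 6, 6, 6, 6, 2.
  11 → host 1 (new)  [load 11/13]
  11 → host 2 (new)  [load 11/13]
  10 → host 3 (new)  [load 10/13]
  9 → host 4 (new)  [load 9/13]
  9 → host 5 (new)  [load 9/13]
  8 → host 6 (new)  [load 8/13]
  6 → host 7 (new)  [load 6/13]
  6 → host 7  [load 12/13]
  6 → host 8 (new)  [load 6/13]
  6 → host 8  [load 12/13]
  2 → host 1  [load 13/13]
8 hosts opened.

8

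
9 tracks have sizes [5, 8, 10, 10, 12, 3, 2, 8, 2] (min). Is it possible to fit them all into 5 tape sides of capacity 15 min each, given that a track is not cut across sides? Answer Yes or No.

Yes

A valid assignment using 5 tape sides:
  side 1: 12 + 3 = 15
  side 2: 10 + 5 = 15
  side 3: 10 + 2 + 2 = 14
  side 4: 8 = 8
  side 5: 8 = 8
Every load is within 15 min, so 5 tape sides suffice.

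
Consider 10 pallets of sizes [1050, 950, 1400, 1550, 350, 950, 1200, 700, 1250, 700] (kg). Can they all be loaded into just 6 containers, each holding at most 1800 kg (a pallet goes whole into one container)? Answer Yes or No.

No

Total = 10100 kg; ⌈10100/1800⌉ = 6.
7 pallets each exceed half the capacity and cannot share a container, forcing at least 7 containers.
At least 7 containers are required, but only 6 are allowed.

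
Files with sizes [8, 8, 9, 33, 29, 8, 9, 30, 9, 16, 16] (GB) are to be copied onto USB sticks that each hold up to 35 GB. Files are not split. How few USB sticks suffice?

Total = 33 + 30 + 29 + 16 + 16 + 9 + 9 + 9 + 8 + 8 + 8 = 175 GB.
Lower bound: ⌈175/35⌉ = 5 USB sticks.
A packing using 6 USB sticks:
  USB stick 1: 33 = 33
  USB stick 2: 30 = 30
  USB stick 3: 29 = 29
  USB stick 4: 16 + 16 = 32
  USB stick 5: 9 + 9 + 9 + 8 = 35
  USB stick 6: 8 + 8 = 16
No arrangement into 5 USB sticks stays within capacity, so 6 is optimal.

6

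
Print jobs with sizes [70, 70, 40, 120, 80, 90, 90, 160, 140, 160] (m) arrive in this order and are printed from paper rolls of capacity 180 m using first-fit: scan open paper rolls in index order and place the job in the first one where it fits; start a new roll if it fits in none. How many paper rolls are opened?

7

  70 → roll 1 (new)  [load 70/180]
  70 → roll 1  [load 140/180]
  40 → roll 1  [load 180/180]
  120 → roll 2 (new)  [load 120/180]
  80 → roll 3 (new)  [load 80/180]
  90 → roll 3  [load 170/180]
  90 → roll 4 (new)  [load 90/180]
  160 → roll 5 (new)  [load 160/180]
  140 → roll 6 (new)  [load 140/180]
  160 → roll 7 (new)  [load 160/180]
7 paper rolls opened.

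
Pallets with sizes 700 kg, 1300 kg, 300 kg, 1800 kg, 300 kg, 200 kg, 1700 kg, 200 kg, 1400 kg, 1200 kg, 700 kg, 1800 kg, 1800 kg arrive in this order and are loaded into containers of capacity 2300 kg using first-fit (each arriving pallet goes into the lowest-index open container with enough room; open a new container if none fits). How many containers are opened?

  700 → container 1 (new)  [load 700/2300]
  1300 → container 1  [load 2000/2300]
  300 → container 1  [load 2300/2300]
  1800 → container 2 (new)  [load 1800/2300]
  300 → container 2  [load 2100/2300]
  200 → container 2  [load 2300/2300]
  1700 → container 3 (new)  [load 1700/2300]
  200 → container 3  [load 1900/2300]
  1400 → container 4 (new)  [load 1400/2300]
  1200 → container 5 (new)  [load 1200/2300]
  700 → container 4  [load 2100/2300]
  1800 → container 6 (new)  [load 1800/2300]
  1800 → container 7 (new)  [load 1800/2300]
7 containers opened.

7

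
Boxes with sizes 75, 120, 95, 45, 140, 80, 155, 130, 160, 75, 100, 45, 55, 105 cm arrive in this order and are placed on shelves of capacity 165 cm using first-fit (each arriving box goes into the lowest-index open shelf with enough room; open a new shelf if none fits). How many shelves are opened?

10

  75 → shelf 1 (new)  [load 75/165]
  120 → shelf 2 (new)  [load 120/165]
  95 → shelf 3 (new)  [load 95/165]
  45 → shelf 1  [load 120/165]
  140 → shelf 4 (new)  [load 140/165]
  80 → shelf 5 (new)  [load 80/165]
  155 → shelf 6 (new)  [load 155/165]
  130 → shelf 7 (new)  [load 130/165]
  160 → shelf 8 (new)  [load 160/165]
  75 → shelf 5  [load 155/165]
  100 → shelf 9 (new)  [load 100/165]
  45 → shelf 1  [load 165/165]
  55 → shelf 3  [load 150/165]
  105 → shelf 10 (new)  [load 105/165]
10 shelves opened.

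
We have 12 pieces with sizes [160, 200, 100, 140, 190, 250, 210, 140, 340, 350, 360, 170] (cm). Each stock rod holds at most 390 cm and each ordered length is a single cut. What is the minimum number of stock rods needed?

Total = 360 + 350 + 340 + 250 + 210 + 200 + 190 + 170 + 160 + 140 + 140 + 100 = 2610 cm.
Lower bound: ⌈2610/390⌉ = 7 stock rods.
A packing using 8 stock rods:
  stock rod 1: 360 = 360
  stock rod 2: 350 = 350
  stock rod 3: 340 = 340
  stock rod 4: 250 + 140 = 390
  stock rod 5: 210 + 170 = 380
  stock rod 6: 200 + 190 = 390
  stock rod 7: 160 + 140 = 300
  stock rod 8: 100 = 100
No arrangement into 7 stock rods stays within capacity, so 8 is optimal.

8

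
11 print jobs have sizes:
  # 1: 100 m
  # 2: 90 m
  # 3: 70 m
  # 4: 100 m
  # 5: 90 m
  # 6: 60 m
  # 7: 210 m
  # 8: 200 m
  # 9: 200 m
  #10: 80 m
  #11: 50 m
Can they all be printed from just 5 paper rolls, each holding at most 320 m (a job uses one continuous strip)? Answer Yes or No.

Yes

A valid assignment using 4 paper rolls:
  roll 1: 210 + 100 = 310
  roll 2: 200 + 100 = 300
  roll 3: 200 + 70 + 50 = 320
  roll 4: 90 + 90 + 80 + 60 = 320
That uses only 4 ≤ 5, so 5 paper rolls are enough.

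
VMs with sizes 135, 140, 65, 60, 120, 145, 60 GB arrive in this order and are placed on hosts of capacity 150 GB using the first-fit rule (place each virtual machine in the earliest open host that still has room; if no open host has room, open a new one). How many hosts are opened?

6

  135 → host 1 (new)  [load 135/150]
  140 → host 2 (new)  [load 140/150]
  65 → host 3 (new)  [load 65/150]
  60 → host 3  [load 125/150]
  120 → host 4 (new)  [load 120/150]
  145 → host 5 (new)  [load 145/150]
  60 → host 6 (new)  [load 60/150]
6 hosts opened.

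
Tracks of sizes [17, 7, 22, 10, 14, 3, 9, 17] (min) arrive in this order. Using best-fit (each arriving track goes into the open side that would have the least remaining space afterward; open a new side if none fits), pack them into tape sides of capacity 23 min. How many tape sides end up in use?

5

  17 → side 1 (new)  [load 17/23]
  7 → side 2 (new)  [load 7/23]
  22 → side 3 (new)  [load 22/23]
  10 → side 2  [load 17/23]
  14 → side 4 (new)  [load 14/23]
  3 → side 1  [load 20/23]
  9 → side 4  [load 23/23]
  17 → side 5 (new)  [load 17/23]
5 tape sides opened.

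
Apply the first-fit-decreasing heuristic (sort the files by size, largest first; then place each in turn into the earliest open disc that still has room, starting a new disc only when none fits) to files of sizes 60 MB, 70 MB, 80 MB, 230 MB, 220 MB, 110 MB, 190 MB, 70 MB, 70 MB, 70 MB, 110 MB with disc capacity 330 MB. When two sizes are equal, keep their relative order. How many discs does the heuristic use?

5

Sorted descending: 230, 220, 190, 110, 110, 80, 70, 70, 70, 70, 60.
  230 → disc 1 (new)  [load 230/330]
  220 → disc 2 (new)  [load 220/330]
  190 → disc 3 (new)  [load 190/330]
  110 → disc 2  [load 330/330]
  110 → disc 3  [load 300/330]
  80 → disc 1  [load 310/330]
  70 → disc 4 (new)  [load 70/330]
  70 → disc 4  [load 140/330]
  70 → disc 4  [load 210/330]
  70 → disc 4  [load 280/330]
  60 → disc 5 (new)  [load 60/330]
5 discs opened.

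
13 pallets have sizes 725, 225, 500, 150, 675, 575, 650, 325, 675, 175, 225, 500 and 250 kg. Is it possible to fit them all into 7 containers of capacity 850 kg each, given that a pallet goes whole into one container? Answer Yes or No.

No

Total = 5650 kg; ⌈5650/850⌉ = 7.
The bound of 7 does not rule out 7, but exhaustive search shows no assignment into 7 containers of capacity 850 kg exists — the minimum is 8.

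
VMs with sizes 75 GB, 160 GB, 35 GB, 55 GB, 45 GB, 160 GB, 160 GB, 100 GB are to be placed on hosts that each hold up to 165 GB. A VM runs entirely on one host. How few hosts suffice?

5

Total = 160 + 160 + 160 + 100 + 75 + 55 + 45 + 35 = 790 GB.
Lower bound: ⌈790/165⌉ = 5 hosts.
A packing using 5 hosts:
  host 1: 160 = 160
  host 2: 160 = 160
  host 3: 160 = 160
  host 4: 100 + 55 = 155
  host 5: 75 + 45 + 35 = 155
This matches the lower bound, so 5 is optimal.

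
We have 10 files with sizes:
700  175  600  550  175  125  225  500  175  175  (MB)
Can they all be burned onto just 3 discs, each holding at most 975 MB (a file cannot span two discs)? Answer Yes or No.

Total = 3400 MB; ⌈3400/975⌉ = 4.
At least 4 discs are required, but only 3 are allowed.

No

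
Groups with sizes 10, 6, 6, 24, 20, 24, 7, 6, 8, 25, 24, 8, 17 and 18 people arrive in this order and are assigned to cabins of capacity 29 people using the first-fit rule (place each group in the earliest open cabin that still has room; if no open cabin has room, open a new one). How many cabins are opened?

  10 → cabin 1 (new)  [load 10/29]
  6 → cabin 1  [load 16/29]
  6 → cabin 1  [load 22/29]
  24 → cabin 2 (new)  [load 24/29]
  20 → cabin 3 (new)  [load 20/29]
  24 → cabin 4 (new)  [load 24/29]
  7 → cabin 1  [load 29/29]
  6 → cabin 3  [load 26/29]
  8 → cabin 5 (new)  [load 8/29]
  25 → cabin 6 (new)  [load 25/29]
  24 → cabin 7 (new)  [load 24/29]
  8 → cabin 5  [load 16/29]
  17 → cabin 8 (new)  [load 17/29]
  18 → cabin 9 (new)  [load 18/29]
9 cabins opened.

9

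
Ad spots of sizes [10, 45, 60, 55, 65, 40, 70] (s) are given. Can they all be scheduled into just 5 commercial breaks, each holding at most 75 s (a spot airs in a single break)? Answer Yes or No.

Total = 345 s; ⌈345/75⌉ = 5.
6 ad spots each exceed half the capacity and cannot share a break, forcing at least 6 commercial breaks.
At least 6 commercial breaks are required, but only 5 are allowed.

No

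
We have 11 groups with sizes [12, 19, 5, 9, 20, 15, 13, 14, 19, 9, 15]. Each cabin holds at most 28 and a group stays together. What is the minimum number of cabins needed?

Total = 20 + 19 + 19 + 15 + 15 + 14 + 13 + 12 + 9 + 9 + 5 = 150.
Lower bound: ⌈150/28⌉ = 6 cabins.
A packing using 6 cabins:
  cabin 1: 20 + 5 = 25
  cabin 2: 19 + 9 = 28
  cabin 3: 19 + 9 = 28
  cabin 4: 15 + 13 = 28
  cabin 5: 15 + 12 = 27
  cabin 6: 14 = 14
This matches the lower bound, so 6 is optimal.

6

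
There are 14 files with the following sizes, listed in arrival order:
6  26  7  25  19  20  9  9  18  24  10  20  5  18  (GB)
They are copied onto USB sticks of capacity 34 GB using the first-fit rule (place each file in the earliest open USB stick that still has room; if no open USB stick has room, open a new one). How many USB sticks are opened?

8

  6 → USB stick 1 (new)  [load 6/34]
  26 → USB stick 1  [load 32/34]
  7 → USB stick 2 (new)  [load 7/34]
  25 → USB stick 2  [load 32/34]
  19 → USB stick 3 (new)  [load 19/34]
  20 → USB stick 4 (new)  [load 20/34]
  9 → USB stick 3  [load 28/34]
  9 → USB stick 4  [load 29/34]
  18 → USB stick 5 (new)  [load 18/34]
  24 → USB stick 6 (new)  [load 24/34]
  10 → USB stick 5  [load 28/34]
  20 → USB stick 7 (new)  [load 20/34]
  5 → USB stick 3  [load 33/34]
  18 → USB stick 8 (new)  [load 18/34]
8 USB sticks opened.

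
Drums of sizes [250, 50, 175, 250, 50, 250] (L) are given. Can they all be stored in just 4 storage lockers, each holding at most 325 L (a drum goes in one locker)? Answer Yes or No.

Yes

A valid assignment using 4 storage lockers:
  locker 1: 250 + 50 = 300
  locker 2: 250 + 50 = 300
  locker 3: 250 = 250
  locker 4: 175 = 175
Every load is within 325 L, so 4 storage lockers suffice.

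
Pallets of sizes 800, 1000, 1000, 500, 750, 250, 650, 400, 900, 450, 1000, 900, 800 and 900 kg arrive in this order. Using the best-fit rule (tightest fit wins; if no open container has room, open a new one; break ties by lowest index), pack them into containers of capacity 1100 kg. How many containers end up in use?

  800 → container 1 (new)  [load 800/1100]
  1000 → container 2 (new)  [load 1000/1100]
  1000 → container 3 (new)  [load 1000/1100]
  500 → container 4 (new)  [load 500/1100]
  750 → container 5 (new)  [load 750/1100]
  250 → container 1  [load 1050/1100]
  650 → container 6 (new)  [load 650/1100]
  400 → container 6  [load 1050/1100]
  900 → container 7 (new)  [load 900/1100]
  450 → container 4  [load 950/1100]
  1000 → container 8 (new)  [load 1000/1100]
  900 → container 9 (new)  [load 900/1100]
  800 → container 10 (new)  [load 800/1100]
  900 → container 11 (new)  [load 900/1100]
11 containers opened.

11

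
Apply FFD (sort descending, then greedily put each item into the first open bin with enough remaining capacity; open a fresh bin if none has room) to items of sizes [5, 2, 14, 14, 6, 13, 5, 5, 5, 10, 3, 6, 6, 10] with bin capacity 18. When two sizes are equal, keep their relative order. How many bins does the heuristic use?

7

Sorted descending: 14, 14, 13, 10, 10, 6, 6, 6, 5, 5, 5, 5, 3, 2.
  14 → bin 1 (new)  [load 14/18]
  14 → bin 2 (new)  [load 14/18]
  13 → bin 3 (new)  [load 13/18]
  10 → bin 4 (new)  [load 10/18]
  10 → bin 5 (new)  [load 10/18]
  6 → bin 4  [load 16/18]
  6 → bin 5  [load 16/18]
  6 → bin 6 (new)  [load 6/18]
  5 → bin 3  [load 18/18]
  5 → bin 6  [load 11/18]
  5 → bin 6  [load 16/18]
  5 → bin 7 (new)  [load 5/18]
  3 → bin 1  [load 17/18]
  2 → bin 2  [load 16/18]
7 bins opened.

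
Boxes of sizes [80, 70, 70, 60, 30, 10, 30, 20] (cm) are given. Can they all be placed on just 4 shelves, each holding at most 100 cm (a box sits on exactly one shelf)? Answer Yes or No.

Yes

A valid assignment using 4 shelves:
  shelf 1: 80 + 20 = 100
  shelf 2: 70 + 30 = 100
  shelf 3: 70 + 30 = 100
  shelf 4: 60 + 10 = 70
Every load is within 100 cm, so 4 shelves suffice.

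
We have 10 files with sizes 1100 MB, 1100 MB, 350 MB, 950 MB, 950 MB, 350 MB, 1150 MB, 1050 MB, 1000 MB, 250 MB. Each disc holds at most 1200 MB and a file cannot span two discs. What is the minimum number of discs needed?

Total = 1150 + 1100 + 1100 + 1050 + 1000 + 950 + 950 + 350 + 350 + 250 = 8250 MB.
Lower bound: ⌈8250/1200⌉ = 7 discs.
A packing using 8 discs:
  disc 1: 1150 = 1150
  disc 2: 1100 = 1100
  disc 3: 1100 = 1100
  disc 4: 1050 = 1050
  disc 5: 1000 = 1000
  disc 6: 950 + 250 = 1200
  disc 7: 950 = 950
  disc 8: 350 + 350 = 700
No arrangement into 7 discs stays within capacity, so 8 is optimal.

8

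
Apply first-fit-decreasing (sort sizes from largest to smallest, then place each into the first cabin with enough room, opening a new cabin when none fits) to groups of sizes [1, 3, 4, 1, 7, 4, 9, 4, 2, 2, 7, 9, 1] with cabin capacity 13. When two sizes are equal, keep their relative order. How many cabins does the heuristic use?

Sorted descending: 9, 9, 7, 7, 4, 4, 4, 3, 2, 2, 1, 1, 1.
  9 → cabin 1 (new)  [load 9/13]
  9 → cabin 2 (new)  [load 9/13]
  7 → cabin 3 (new)  [load 7/13]
  7 → cabin 4 (new)  [load 7/13]
  4 → cabin 1  [load 13/13]
  4 → cabin 2  [load 13/13]
  4 → cabin 3  [load 11/13]
  3 → cabin 4  [load 10/13]
  2 → cabin 3  [load 13/13]
  2 → cabin 4  [load 12/13]
  1 → cabin 4  [load 13/13]
  1 → cabin 5 (new)  [load 1/13]
  1 → cabin 5  [load 2/13]
5 cabins opened.

5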